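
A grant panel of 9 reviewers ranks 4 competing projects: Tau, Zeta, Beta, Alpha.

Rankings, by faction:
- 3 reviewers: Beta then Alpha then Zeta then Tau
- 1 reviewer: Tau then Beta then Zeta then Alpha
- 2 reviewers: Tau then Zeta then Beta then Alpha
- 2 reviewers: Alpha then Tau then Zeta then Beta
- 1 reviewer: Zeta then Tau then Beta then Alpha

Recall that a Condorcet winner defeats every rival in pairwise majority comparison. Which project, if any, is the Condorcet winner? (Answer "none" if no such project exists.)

Head-to-head results (9 reviewers):
Tau vs Zeta: Tau, 5–4.
Tau vs Beta: 1+2+2+1 = 6 for Tau, 3 for Beta — Tau by 6–3.
Tau vs Alpha: 4 to 5, Alpha.
Zeta vs Beta: Zeta wins 5–4.
Zeta vs Alpha: 1+2+1 = 4 for Zeta, 5 for Alpha — Alpha by 5–4.
Beta–Alpha: Beta 7–2.
Every project loses at least once (Tau loses to Alpha; Zeta loses to Tau; Beta loses to Tau; Alpha loses to Beta). The majority relation contains the cycle Tau → Beta → Alpha → Tau, so there is no Condorcet winner.

none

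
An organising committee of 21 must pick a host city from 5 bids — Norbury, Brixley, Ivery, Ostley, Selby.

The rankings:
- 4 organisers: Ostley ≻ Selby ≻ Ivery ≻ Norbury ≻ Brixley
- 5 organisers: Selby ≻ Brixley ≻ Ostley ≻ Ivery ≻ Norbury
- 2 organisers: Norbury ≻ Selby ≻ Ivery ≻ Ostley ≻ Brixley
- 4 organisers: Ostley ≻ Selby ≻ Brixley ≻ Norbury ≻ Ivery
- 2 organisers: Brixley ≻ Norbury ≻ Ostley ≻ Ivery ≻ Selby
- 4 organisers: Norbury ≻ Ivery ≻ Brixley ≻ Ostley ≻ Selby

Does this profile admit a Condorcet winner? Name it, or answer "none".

Pairwise majorities:
Norbury–Brixley: Brixley 11–10.
Norbury vs Ivery: Norbury wins 12–9.
Norbury vs Ostley: Ostley wins 13–8.
Norbury vs Selby: Selby wins 13–8.
Brixley vs Ivery: Brixley wins 11–10.
Brixley vs Ostley: Brixley, 11–10.
Brixley vs Selby: Selby, 15–6.
Ivery–Ostley: Ostley 15–6.
Ivery vs Selby: Ivery preferred on 2+4 = 6 ballots; Selby wins 15–6.
Ostley vs Selby: Ostley, 14–7.
No city is unbeaten: Norbury loses to Brixley; Brixley loses to Selby; Ivery loses to Norbury; Ostley loses to Brixley; Selby loses to Ostley. In particular Brixley → Ostley → Selby → Brixley is a majority cycle — no Condorcet winner exists.

none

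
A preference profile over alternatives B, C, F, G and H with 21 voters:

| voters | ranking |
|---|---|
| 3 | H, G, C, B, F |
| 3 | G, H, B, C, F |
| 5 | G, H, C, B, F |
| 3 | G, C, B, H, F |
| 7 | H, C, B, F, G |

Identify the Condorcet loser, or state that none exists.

F

Pairwise majorities:
B vs C: C, 18–3.
B vs F: B wins 21–0.
B vs G: 7 for B, 14 for G — G by 14–7.
B vs H: H, 18–3.
C vs F: 3+3+5+3+7 = 21 for C, 0 for F — C by 21–0.
C vs G: G wins 14–7.
C vs H: 3 to 18, H.
F vs G: G, 14–7.
F vs H: 0 to 21, H.
G–H: G 11–10.
Only F has no wins; F is the Condorcet loser.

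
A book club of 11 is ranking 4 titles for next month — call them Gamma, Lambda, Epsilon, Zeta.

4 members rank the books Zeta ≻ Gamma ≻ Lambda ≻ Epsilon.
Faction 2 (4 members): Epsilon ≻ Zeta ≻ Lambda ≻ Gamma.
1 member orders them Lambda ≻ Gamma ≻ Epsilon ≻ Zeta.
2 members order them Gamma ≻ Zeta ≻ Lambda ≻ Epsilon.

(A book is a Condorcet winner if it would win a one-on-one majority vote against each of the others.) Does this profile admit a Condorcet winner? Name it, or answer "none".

Head-to-head results (11 members):
Gamma–Lambda: Gamma 6–5.
Gamma–Epsilon: Gamma 7–4.
Gamma vs Zeta: Zeta wins 8–3.
Lambda vs Epsilon: Lambda, 7–4.
Lambda–Zeta: Zeta 10–1.
Epsilon vs Zeta: Zeta wins 6–5.
Zeta beats each of Gamma, Lambda, Epsilon — Zeta is the Condorcet winner.

Zeta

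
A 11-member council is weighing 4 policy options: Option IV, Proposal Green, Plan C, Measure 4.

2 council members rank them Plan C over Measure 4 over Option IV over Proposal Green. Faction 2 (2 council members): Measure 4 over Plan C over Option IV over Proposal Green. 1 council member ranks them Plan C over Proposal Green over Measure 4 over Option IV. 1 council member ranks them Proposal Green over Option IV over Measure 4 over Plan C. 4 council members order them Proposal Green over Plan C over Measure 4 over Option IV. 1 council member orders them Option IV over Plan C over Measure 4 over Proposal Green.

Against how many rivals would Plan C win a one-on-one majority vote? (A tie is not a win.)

Plan C against each rival (11 council members):
Plan C vs Option IV: Plan C wins 9–2.
Plan C vs Proposal Green: Plan C preferred on 2+2+1+1 = 6 ballots; Plan C wins 6–5.
Plan C vs Measure 4: Plan C, 8–3.
Plan C beats Option IV, Proposal Green, Measure 4 — 3 pairwise wins.

3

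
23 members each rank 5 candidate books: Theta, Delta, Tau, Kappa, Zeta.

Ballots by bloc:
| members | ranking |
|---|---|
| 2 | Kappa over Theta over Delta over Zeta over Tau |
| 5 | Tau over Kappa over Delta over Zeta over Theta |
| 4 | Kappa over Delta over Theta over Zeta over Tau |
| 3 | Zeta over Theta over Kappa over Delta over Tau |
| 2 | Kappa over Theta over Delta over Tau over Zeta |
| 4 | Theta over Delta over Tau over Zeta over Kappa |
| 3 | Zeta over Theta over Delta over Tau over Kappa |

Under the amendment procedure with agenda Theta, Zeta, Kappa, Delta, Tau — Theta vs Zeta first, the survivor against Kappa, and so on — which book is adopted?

Tau

Round 1: Theta vs Zeta — 12–11, Theta advances.
Round 2: Theta vs Kappa — 10–13, Kappa advances.
Round 3: Kappa vs Delta — 16–7, Kappa advances.
Round 4: Kappa vs Tau — 11–12, Tau advances.
The agenda winner is Tau.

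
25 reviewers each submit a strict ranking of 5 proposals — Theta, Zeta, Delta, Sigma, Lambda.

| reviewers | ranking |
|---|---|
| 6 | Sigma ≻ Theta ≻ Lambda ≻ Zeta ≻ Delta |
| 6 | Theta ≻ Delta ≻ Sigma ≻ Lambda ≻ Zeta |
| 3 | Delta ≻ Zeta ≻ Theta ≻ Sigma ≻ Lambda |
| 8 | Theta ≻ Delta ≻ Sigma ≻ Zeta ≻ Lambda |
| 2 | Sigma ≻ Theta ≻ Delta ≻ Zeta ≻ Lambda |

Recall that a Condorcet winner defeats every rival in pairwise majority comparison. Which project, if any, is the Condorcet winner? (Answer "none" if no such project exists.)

Theta

Head-to-head results (25 reviewers):
Theta vs Zeta: Theta, 22–3.
Theta–Delta: Theta 22–3.
Theta vs Sigma: Theta, 17–8.
Theta vs Lambda: Theta, 25–0.
Zeta vs Delta: Delta, 19–6.
Zeta vs Sigma: Sigma, 22–3.
Zeta vs Lambda: Zeta wins 13–12.
Delta vs Sigma: Delta wins 17–8.
Delta vs Lambda: Delta, 19–6.
Sigma–Lambda: Sigma 25–0.
Only Theta has no losses; Theta is the Condorcet winner.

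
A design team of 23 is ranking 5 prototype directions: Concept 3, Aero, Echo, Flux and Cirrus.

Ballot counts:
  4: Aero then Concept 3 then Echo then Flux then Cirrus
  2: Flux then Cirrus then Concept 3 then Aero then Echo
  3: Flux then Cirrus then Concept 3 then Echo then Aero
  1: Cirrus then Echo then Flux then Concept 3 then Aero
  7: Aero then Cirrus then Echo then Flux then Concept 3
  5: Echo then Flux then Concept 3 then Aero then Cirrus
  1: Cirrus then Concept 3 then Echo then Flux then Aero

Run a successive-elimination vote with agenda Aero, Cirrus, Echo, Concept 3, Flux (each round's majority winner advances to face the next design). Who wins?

Flux

Round 1: Aero vs Cirrus — 16–7, Aero advances.
Round 2: Aero vs Echo — 13–10, Aero advances.
Round 3: Aero vs Concept 3 — 11–12, Concept 3 advances.
Round 4: Concept 3 vs Flux — 5–18, Flux advances.
Flux survives the agenda.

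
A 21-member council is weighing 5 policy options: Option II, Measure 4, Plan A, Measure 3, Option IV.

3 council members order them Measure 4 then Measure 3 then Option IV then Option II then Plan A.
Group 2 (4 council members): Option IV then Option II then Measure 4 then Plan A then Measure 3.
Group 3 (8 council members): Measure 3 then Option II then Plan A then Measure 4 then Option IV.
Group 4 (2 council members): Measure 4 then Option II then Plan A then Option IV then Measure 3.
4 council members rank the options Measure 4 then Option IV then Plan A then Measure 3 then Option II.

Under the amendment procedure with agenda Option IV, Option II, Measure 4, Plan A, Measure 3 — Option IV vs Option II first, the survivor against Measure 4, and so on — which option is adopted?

Round 1: Option IV vs Option II — 11–10, Option IV advances.
Round 2: Option IV vs Measure 4 — 4–17, Measure 4 advances.
Round 3: Measure 4 vs Plan A — 13–8, Measure 4 advances.
Round 4: Measure 4 vs Measure 3 — 13–8, Measure 4 advances.
The agenda winner is Measure 4.

Measure 4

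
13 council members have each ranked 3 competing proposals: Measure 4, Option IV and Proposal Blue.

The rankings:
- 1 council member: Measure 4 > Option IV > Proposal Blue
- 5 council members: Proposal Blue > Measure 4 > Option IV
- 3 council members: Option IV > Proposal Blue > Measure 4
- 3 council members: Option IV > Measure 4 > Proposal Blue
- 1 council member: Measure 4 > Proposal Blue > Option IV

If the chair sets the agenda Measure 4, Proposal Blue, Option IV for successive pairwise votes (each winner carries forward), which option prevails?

Round 1: Measure 4 vs Proposal Blue — 5–8, Proposal Blue advances.
Round 2: Proposal Blue vs Option IV — 6–7, Option IV advances.
The agenda winner is Option IV.

Option IV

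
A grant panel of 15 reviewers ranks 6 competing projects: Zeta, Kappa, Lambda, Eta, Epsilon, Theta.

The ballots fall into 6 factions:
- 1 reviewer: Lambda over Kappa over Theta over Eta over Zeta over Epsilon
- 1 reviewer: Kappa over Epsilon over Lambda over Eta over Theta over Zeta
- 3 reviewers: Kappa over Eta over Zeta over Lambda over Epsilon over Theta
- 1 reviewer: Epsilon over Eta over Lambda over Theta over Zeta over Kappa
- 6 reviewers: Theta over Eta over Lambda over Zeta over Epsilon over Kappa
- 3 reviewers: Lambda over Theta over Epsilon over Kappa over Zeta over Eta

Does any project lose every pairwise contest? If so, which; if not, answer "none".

none

Pairwise majorities:
Zeta vs Kappa: 7 to 8, Kappa.
Zeta vs Lambda: Lambda, 12–3.
Zeta vs Eta: Zeta is ranked higher on 3 ballots, Eta on 12. Eta wins 12–3.
Zeta vs Epsilon: Zeta wins 10–5.
Zeta–Theta: Theta 12–3.
Kappa vs Lambda: Lambda wins 11–4.
Kappa vs Eta: Kappa is ranked higher on 1+1+3+3 = 8 ballots, Eta on 7. Kappa wins 8–7.
Kappa vs Epsilon: Epsilon, 10–5.
Kappa–Theta: Theta 10–5.
Lambda vs Eta: Eta, 10–5.
Lambda vs Epsilon: 13 to 2, Lambda.
Lambda vs Theta: Lambda preferred on 1+1+3+1+3 = 9 ballots; Lambda wins 9–6.
Eta vs Epsilon: Eta is ranked higher on 1+3+6 = 10 ballots, Epsilon on 5. Eta wins 10–5.
Eta vs Theta: Theta, 10–5.
Epsilon vs Theta: 5 to 10, Theta.
Every project wins at least one matchup (Zeta beats Epsilon; Kappa beats Zeta; Lambda beats Zeta; Eta beats Zeta; Epsilon beats Kappa; Theta beats Zeta), so there is no Condorcet loser.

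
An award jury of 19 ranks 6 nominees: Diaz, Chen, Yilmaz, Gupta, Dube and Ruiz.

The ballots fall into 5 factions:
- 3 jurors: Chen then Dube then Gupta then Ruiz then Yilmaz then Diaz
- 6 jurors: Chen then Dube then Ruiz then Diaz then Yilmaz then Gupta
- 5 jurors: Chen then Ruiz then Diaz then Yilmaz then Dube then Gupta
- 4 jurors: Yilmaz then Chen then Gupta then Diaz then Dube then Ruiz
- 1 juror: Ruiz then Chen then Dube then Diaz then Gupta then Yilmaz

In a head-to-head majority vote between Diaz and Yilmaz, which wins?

Diaz

Ballots ranking Diaz above Yilmaz: 6 + 5 + 1 = 12.
Ballots ranking Yilmaz above Diaz: 19 − 12 = 7.
Diaz wins the head-to-head 12–7.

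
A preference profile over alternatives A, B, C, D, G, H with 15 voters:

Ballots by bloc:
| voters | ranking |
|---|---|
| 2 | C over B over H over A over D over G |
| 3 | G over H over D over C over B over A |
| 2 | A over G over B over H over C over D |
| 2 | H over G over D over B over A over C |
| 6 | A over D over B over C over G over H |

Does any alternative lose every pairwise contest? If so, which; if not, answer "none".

none

Pairwise majorities:
A vs B: 2+6 = 8 for A, 7 for B — A by 8–7.
A vs C: A preferred on 2+2+6 = 10 ballots; A wins 10–5.
A–D: A 10–5.
A vs G: A, 10–5.
A vs H: A wins 8–7.
B vs C: 2+2+6 = 10 for B, 5 for C — B by 10–5.
B vs D: D, 11–4.
B vs G: B is ranked higher on 2+6 = 8 ballots, G on 7. B wins 8–7.
B–H: B 10–5.
C–D: D 11–4.
C vs G: 2+6 = 8 for C, 7 for G — C by 8–7.
C–H: C 8–7.
D–G: D 8–7.
D vs H: D is ranked higher on 6 ballots, H on 9. H wins 9–6.
G vs H: G preferred on 3+2+6 = 11 ballots; G wins 11–4.
Every alternative wins at least one matchup (A beats B; B beats C; C beats G; D beats B; G beats H; H beats D), so there is no Condorcet loser.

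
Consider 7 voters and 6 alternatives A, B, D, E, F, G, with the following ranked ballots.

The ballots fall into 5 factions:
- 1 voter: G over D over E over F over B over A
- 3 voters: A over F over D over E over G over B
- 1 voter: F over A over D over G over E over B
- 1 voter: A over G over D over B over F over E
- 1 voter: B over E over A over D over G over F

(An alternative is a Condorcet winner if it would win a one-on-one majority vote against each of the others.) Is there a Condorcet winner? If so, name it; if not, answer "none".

A

Pairwise majorities:
A vs B: A is ranked higher on 3+1+1 = 5 ballots, B on 2. A wins 5–2.
A vs D: 3+1+1+1 = 6 for A, 1 for D — A by 6–1.
A vs E: A preferred on 3+1+1 = 5 ballots; A wins 5–2.
A vs F: A is ranked higher on 3+1+1 = 5 ballots, F on 2. A wins 5–2.
A vs G: 6 to 1, A.
B vs D: 1 for B, 6 for D — D by 6–1.
B vs E: B preferred on 1+1 = 2 ballots; E wins 5–2.
B vs F: 2 to 5, F.
B vs G: 1 for B, 6 for G — G by 6–1.
D vs E: D preferred on 1+3+1+1 = 6 ballots; D wins 6–1.
D vs F: 1+1+1 = 3 for D, 4 for F — F by 4–3.
D vs G: D is ranked higher on 3+1+1 = 5 ballots, G on 2. D wins 5–2.
E vs F: 2 to 5, F.
E vs G: E preferred on 3+1 = 4 ballots; E wins 4–3.
F vs G: 4 to 3, F.
A beats each of B, D, E, F, G — A is the Condorcet winner.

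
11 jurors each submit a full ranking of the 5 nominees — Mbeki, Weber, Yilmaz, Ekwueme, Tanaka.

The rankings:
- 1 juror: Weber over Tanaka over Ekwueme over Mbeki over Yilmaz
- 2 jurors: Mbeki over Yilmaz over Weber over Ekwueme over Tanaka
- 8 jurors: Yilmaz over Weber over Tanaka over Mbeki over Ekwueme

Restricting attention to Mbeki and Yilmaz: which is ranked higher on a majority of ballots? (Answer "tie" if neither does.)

Yilmaz

Ballots ranking Mbeki above Yilmaz: 1 + 2 = 3.
Ballots ranking Yilmaz above Mbeki: 11 − 3 = 8.
Yilmaz wins the head-to-head 8–3.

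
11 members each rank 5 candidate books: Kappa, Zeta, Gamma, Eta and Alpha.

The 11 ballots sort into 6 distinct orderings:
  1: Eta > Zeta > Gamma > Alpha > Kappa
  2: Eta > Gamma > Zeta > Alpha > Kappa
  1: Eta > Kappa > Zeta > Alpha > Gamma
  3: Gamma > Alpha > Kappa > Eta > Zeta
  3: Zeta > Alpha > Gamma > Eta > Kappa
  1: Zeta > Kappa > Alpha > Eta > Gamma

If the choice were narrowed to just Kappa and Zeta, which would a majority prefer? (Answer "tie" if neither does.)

Zeta

Ballots ranking Kappa above Zeta: 1 + 3 = 4.
Ballots ranking Zeta above Kappa: 11 − 4 = 7.
Zeta wins the head-to-head 7–4.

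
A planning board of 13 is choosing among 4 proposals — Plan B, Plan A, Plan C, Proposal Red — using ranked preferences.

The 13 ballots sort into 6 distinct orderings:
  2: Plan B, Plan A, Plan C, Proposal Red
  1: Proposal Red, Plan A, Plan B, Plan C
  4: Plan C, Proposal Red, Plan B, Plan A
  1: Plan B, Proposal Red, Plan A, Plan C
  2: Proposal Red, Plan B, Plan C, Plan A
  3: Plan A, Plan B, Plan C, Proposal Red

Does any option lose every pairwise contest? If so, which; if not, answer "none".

Pairwise majorities:
Plan B vs Plan A: Plan B preferred on 2+4+1+2 = 9 ballots; Plan B wins 9–4.
Plan B–Plan C: Plan B 9–4.
Plan B vs Proposal Red: 2+1+3 = 6 for Plan B, 7 for Proposal Red — Proposal Red by 7–6.
Plan A vs Plan C: Plan A, 7–6.
Plan A vs Proposal Red: Proposal Red wins 8–5.
Plan C vs Proposal Red: 2+4+3 = 9 for Plan C, 4 for Proposal Red — Plan C by 9–4.
No option is winless: Plan B beats Plan A; Plan A beats Plan C; Plan C beats Proposal Red; Proposal Red beats Plan B. There is no Condorcet loser.

none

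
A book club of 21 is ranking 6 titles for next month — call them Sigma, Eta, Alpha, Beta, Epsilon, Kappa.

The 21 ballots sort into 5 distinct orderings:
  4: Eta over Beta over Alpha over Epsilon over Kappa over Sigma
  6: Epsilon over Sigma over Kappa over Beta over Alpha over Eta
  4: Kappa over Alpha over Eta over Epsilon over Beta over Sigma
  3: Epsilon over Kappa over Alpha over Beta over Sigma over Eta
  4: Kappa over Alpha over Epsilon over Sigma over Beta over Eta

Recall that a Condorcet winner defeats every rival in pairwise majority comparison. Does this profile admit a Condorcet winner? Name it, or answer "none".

none

Pairwise majorities:
Sigma vs Eta: Sigma is ranked higher on 6+3+4 = 13 ballots, Eta on 8. Sigma wins 13–8.
Sigma vs Alpha: Sigma is ranked higher on 6 ballots, Alpha on 15. Alpha wins 15–6.
Sigma vs Beta: Sigma preferred on 6+4 = 10 ballots; Beta wins 11–10.
Sigma vs Epsilon: 0 to 21, Epsilon.
Sigma vs Kappa: Sigma preferred on 6 ballots; Kappa wins 15–6.
Eta vs Alpha: Eta is ranked higher on 4 ballots, Alpha on 17. Alpha wins 17–4.
Eta vs Beta: Eta preferred on 4+4 = 8 ballots; Beta wins 13–8.
Eta vs Epsilon: Eta preferred on 4+4 = 8 ballots; Epsilon wins 13–8.
Eta vs Kappa: 4 for Eta, 17 for Kappa — Kappa by 17–4.
Alpha vs Beta: Alpha is ranked higher on 4+3+4 = 11 ballots, Beta on 10. Alpha wins 11–10.
Alpha vs Epsilon: 4+4+4 = 12 for Alpha, 9 for Epsilon — Alpha by 12–9.
Alpha vs Kappa: Alpha is ranked higher on 4 ballots, Kappa on 17. Kappa wins 17–4.
Beta vs Epsilon: 4 for Beta, 17 for Epsilon — Epsilon by 17–4.
Beta vs Kappa: 4 for Beta, 17 for Kappa — Kappa by 17–4.
Epsilon vs Kappa: Epsilon preferred on 4+6+3 = 13 ballots; Epsilon wins 13–8.
Every book loses at least once (Sigma loses to Alpha; Eta loses to Sigma; Alpha loses to Kappa; Beta loses to Alpha; Epsilon loses to Alpha; Kappa loses to Epsilon). The majority relation contains the cycle Alpha > Epsilon > Kappa > Alpha, so there is no Condorcet winner.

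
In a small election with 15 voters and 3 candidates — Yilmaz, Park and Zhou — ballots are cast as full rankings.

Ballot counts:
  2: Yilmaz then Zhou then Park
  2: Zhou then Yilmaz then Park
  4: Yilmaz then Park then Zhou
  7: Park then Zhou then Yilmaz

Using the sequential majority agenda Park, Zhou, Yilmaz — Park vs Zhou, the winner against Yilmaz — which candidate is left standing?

Yilmaz

Round 1: Park vs Zhou — 11–4, Park advances.
Round 2: Park vs Yilmaz — 7–8, Yilmaz advances.
Yilmaz survives the agenda.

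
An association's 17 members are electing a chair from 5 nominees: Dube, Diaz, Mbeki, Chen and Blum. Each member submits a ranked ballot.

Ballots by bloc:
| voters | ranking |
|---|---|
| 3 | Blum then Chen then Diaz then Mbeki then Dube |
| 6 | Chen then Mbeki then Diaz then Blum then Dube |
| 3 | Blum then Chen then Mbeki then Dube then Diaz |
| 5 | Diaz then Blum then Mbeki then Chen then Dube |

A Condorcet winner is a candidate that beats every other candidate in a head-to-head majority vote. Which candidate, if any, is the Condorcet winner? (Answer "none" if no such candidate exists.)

Pairwise majorities:
Dube vs Diaz: Diaz wins 14–3.
Dube–Mbeki: Mbeki 17–0.
Dube vs Chen: Chen wins 17–0.
Dube vs Blum: Blum, 17–0.
Diaz vs Mbeki: Mbeki, 9–8.
Diaz–Chen: Chen 12–5.
Diaz vs Blum: Diaz, 11–6.
Mbeki–Chen: Chen 12–5.
Mbeki vs Blum: Blum, 11–6.
Chen vs Blum: Blum, 11–6.
Each candidate drops at least one matchup (Dube loses to Diaz; Diaz loses to Mbeki; Mbeki loses to Chen; Chen loses to Blum; Blum loses to Diaz); the cycle Diaz → Blum → Mbeki → Diaz rules out a Condorcet winner.

none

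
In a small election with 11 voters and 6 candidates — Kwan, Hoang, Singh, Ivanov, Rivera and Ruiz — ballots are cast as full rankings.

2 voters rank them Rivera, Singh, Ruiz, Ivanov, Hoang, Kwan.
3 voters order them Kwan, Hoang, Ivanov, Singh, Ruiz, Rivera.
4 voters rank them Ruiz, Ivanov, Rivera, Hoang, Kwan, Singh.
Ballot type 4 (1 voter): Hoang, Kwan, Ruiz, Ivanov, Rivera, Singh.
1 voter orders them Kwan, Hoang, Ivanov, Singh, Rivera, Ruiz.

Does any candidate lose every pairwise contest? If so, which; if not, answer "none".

none

Head-to-head results (11 voters):
Kwan–Hoang: Hoang 7–4.
Kwan vs Singh: 3+4+1+1 = 9 for Kwan, 2 for Singh — Kwan by 9–2.
Kwan vs Ivanov: Ivanov, 6–5.
Kwan–Rivera: Rivera 6–5.
Kwan vs Ruiz: Ruiz wins 6–5.
Hoang–Singh: Hoang 9–2.
Hoang vs Ivanov: 3+1+1 = 5 for Hoang, 6 for Ivanov — Ivanov by 6–5.
Hoang–Rivera: Rivera 6–5.
Hoang vs Ruiz: Ruiz, 6–5.
Singh vs Ivanov: 2 for Singh, 9 for Ivanov — Ivanov by 9–2.
Singh vs Rivera: Rivera, 7–4.
Singh vs Ruiz: Singh wins 6–5.
Ivanov vs Rivera: Ivanov is ranked higher on 3+4+1+1 = 9 ballots, Rivera on 2. Ivanov wins 9–2.
Ivanov vs Ruiz: 3+1 = 4 for Ivanov, 7 for Ruiz — Ruiz by 7–4.
Rivera vs Ruiz: 2+1 = 3 for Rivera, 8 for Ruiz — Ruiz by 8–3.
No candidate is winless: Kwan beats Singh; Hoang beats Kwan; Singh beats Ruiz; Ivanov beats Kwan; Rivera beats Kwan; Ruiz beats Kwan. There is no Condorcet loser.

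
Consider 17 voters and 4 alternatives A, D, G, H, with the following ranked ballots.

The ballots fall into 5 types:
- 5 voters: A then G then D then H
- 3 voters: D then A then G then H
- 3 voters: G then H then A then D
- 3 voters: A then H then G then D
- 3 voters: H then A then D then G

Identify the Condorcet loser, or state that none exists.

D

Head-to-head results (17 voters):
A vs D: A preferred on 5+3+3+3 = 14 ballots; A wins 14–3.
A vs G: 5+3+3+3 = 14 for A, 3 for G — A by 14–3.
A vs H: A, 11–6.
D vs G: D is ranked higher on 3+3 = 6 ballots, G on 11. G wins 11–6.
D vs H: 8 to 9, H.
G–H: G 11–6.
Only D has no wins; D is the Condorcet loser.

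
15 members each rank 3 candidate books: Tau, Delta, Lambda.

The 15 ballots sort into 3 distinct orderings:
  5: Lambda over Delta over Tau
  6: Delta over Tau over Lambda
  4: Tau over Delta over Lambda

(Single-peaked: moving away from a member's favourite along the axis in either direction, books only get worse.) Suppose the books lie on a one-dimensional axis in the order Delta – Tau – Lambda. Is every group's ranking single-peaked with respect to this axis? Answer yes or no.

Axis positions: Delta=1, Tau=2, Lambda=3.
Group 1: ranking walks positions 3-1-2; Delta is ranked above Tau even though Tau lies between Delta and the peak Lambda on the axis — preferences dip and rise again. Not single-peaked.
Group 2 (peak Delta at position 1): ranking walks positions 1-2-3, expanding outward from the peak — single-peaked.
Group 3 (peak Tau at position 2): ranking walks positions 2-1-3, expanding outward from the peak — single-peaked.
Group 1 violates single-peakedness, so the profile is not single-peaked on this axis.

no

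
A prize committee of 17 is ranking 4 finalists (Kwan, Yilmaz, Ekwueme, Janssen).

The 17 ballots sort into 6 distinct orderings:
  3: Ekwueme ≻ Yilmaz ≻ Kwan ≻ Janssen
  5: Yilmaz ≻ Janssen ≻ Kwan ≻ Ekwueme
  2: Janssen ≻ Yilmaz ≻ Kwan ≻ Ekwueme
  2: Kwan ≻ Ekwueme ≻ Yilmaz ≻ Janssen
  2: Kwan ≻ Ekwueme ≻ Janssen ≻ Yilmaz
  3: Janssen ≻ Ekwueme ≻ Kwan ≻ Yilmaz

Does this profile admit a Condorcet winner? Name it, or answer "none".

none

Pairwise majorities:
Kwan vs Yilmaz: Yilmaz, 10–7.
Kwan vs Ekwueme: Kwan wins 11–6.
Kwan vs Janssen: Janssen, 10–7.
Yilmaz–Ekwueme: Ekwueme 10–7.
Yilmaz vs Janssen: Yilmaz, 10–7.
Ekwueme vs Janssen: Janssen wins 10–7.
No nominee is unbeaten: Kwan loses to Yilmaz; Yilmaz loses to Ekwueme; Ekwueme loses to Kwan; Janssen loses to Yilmaz. In particular Kwan → Ekwueme → Yilmaz → Kwan is a majority cycle — no Condorcet winner exists.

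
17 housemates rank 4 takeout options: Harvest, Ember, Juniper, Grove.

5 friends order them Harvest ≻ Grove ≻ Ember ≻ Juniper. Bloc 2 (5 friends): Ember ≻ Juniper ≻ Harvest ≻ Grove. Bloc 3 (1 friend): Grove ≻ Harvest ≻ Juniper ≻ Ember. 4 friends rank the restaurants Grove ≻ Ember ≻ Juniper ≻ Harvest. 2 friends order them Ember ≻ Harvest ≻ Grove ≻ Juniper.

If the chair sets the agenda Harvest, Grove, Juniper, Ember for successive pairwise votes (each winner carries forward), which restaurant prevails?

Round 1: Harvest vs Grove — 12–5, Harvest advances.
Round 2: Harvest vs Juniper — 8–9, Juniper advances.
Round 3: Juniper vs Ember — 1–16, Ember advances.
The agenda winner is Ember.

Ember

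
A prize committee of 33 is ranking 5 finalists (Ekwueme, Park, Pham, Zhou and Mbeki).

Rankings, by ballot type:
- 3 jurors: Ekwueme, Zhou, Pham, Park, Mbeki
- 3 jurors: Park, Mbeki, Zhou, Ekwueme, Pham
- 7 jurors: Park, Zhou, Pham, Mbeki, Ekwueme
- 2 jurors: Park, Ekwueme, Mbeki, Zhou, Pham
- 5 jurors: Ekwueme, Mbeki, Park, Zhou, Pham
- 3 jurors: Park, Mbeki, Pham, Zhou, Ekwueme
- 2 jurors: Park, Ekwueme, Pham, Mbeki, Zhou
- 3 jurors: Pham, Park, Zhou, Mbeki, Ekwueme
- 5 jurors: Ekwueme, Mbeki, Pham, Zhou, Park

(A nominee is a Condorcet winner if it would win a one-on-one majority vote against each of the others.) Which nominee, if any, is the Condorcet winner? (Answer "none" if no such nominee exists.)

Park

Pairwise majorities:
Ekwueme vs Park: 3+5+5 = 13 for Ekwueme, 20 for Park — Park by 20–13.
Ekwueme vs Pham: 20 to 13, Ekwueme.
Ekwueme vs Zhou: Ekwueme preferred on 3+2+5+2+5 = 17 ballots; Ekwueme wins 17–16.
Ekwueme–Mbeki: Ekwueme 17–16.
Park vs Pham: 3+7+2+5+3+2 = 22 for Park, 11 for Pham — Park by 22–11.
Park vs Zhou: Park is ranked higher on 25 ballots, Zhou on 8. Park wins 25–8.
Park vs Mbeki: Park is ranked higher on 23 ballots, Mbeki on 10. Park wins 23–10.
Pham vs Zhou: Zhou, 20–13.
Pham vs Mbeki: Mbeki wins 18–15.
Zhou vs Mbeki: Mbeki wins 20–13.
Park beats each of Ekwueme, Pham, Zhou, Mbeki — Park is the Condorcet winner.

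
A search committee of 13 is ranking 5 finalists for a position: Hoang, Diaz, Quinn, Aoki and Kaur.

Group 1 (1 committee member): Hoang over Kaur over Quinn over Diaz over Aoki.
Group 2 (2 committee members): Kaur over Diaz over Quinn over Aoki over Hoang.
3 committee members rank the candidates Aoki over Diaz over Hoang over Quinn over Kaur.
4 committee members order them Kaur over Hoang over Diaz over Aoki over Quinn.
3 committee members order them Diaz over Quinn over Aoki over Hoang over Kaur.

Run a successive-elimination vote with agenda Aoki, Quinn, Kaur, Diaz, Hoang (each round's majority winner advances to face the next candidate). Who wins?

Hoang

Round 1: Aoki vs Quinn — 7–6, Aoki advances.
Round 2: Aoki vs Kaur — 6–7, Kaur advances.
Round 3: Kaur vs Diaz — 7–6, Kaur advances.
Round 4: Kaur vs Hoang — 6–7, Hoang advances.
Hoang survives the agenda.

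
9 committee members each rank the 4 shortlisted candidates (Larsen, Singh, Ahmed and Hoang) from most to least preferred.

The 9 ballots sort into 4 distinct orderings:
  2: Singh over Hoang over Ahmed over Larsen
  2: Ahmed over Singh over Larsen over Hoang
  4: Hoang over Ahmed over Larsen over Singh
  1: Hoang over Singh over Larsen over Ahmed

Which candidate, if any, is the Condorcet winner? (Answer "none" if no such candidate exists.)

Hoang

Pairwise majorities:
Larsen vs Singh: Larsen is ranked higher on 4 ballots, Singh on 5. Singh wins 5–4.
Larsen vs Ahmed: 1 for Larsen, 8 for Ahmed — Ahmed by 8–1.
Larsen vs Hoang: Larsen is ranked higher on 2 ballots, Hoang on 7. Hoang wins 7–2.
Singh vs Ahmed: 2+1 = 3 for Singh, 6 for Ahmed — Ahmed by 6–3.
Singh vs Hoang: 2+2 = 4 for Singh, 5 for Hoang — Hoang by 5–4.
Ahmed vs Hoang: 2 for Ahmed, 7 for Hoang — Hoang by 7–2.
Only Hoang has no losses; Hoang is the Condorcet winner.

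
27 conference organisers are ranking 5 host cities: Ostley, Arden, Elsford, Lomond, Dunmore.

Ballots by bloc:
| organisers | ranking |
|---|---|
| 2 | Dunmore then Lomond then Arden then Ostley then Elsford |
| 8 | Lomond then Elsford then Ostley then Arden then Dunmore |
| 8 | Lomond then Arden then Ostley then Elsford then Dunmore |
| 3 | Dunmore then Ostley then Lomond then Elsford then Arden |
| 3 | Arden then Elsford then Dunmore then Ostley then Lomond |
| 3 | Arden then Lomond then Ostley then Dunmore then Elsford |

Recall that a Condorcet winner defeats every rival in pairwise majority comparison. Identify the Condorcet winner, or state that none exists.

Head-to-head results (27 organisers):
Ostley vs Arden: 11 to 16, Arden.
Ostley vs Elsford: Ostley preferred on 2+8+3+3 = 16 ballots; Ostley wins 16–11.
Ostley vs Lomond: Ostley preferred on 3+3 = 6 ballots; Lomond wins 21–6.
Ostley vs Dunmore: 8+8+3 = 19 for Ostley, 8 for Dunmore — Ostley by 19–8.
Arden vs Elsford: 2+8+3+3 = 16 for Arden, 11 for Elsford — Arden by 16–11.
Arden vs Lomond: Arden is ranked higher on 3+3 = 6 ballots, Lomond on 21. Lomond wins 21–6.
Arden vs Dunmore: 22 to 5, Arden.
Elsford vs Lomond: 3 to 24, Lomond.
Elsford vs Dunmore: Elsford preferred on 8+8+3 = 19 ballots; Elsford wins 19–8.
Lomond vs Dunmore: Lomond preferred on 8+8+3 = 19 ballots; Lomond wins 19–8.
Lomond wins every pairwise contest, so Lomond is the Condorcet winner.

Lomond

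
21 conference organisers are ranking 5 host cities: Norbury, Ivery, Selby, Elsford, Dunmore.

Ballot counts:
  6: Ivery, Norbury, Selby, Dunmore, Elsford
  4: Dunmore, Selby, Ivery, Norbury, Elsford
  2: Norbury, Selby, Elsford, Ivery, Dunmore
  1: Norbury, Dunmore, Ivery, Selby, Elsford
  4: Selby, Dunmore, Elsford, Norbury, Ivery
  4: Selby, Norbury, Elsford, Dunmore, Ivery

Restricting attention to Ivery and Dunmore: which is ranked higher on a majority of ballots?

Ballots ranking Ivery above Dunmore: 6 + 2 = 8.
Ballots ranking Dunmore above Ivery: 21 − 8 = 13.
Dunmore wins the head-to-head 13–8.

Dunmore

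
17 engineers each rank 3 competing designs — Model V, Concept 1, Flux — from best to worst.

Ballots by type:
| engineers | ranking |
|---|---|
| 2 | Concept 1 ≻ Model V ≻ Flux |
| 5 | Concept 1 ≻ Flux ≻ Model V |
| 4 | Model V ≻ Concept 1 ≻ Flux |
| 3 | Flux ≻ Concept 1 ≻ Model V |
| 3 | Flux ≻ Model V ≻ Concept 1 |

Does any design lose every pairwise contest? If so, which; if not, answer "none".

Pairwise majorities:
Model V–Concept 1: Concept 1 10–7.
Model V vs Flux: Flux wins 11–6.
Concept 1 vs Flux: Concept 1 wins 11–6.
Model V loses to every other design — it is the Condorcet loser.

Model V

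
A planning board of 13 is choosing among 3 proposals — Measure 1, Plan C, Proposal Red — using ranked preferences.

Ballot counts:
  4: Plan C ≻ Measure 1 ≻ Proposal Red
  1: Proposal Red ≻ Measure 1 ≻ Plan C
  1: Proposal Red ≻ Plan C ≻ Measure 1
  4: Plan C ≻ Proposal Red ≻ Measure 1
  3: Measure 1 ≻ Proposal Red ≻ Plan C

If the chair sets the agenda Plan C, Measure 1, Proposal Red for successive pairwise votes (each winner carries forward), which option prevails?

Round 1: Plan C vs Measure 1 — 9–4, Plan C advances.
Round 2: Plan C vs Proposal Red — 8–5, Plan C advances.
The agenda winner is Plan C.

Plan C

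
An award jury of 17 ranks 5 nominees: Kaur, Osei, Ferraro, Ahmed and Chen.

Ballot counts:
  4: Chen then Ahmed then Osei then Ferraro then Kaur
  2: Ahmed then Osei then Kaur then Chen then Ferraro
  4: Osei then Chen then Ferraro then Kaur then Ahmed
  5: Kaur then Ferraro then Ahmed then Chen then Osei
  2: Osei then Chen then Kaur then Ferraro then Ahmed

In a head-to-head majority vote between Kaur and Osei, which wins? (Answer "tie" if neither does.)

Osei

Ballots ranking Kaur above Osei: 5.
Ballots ranking Osei above Kaur: 17 − 5 = 12.
Osei wins the head-to-head 12–5.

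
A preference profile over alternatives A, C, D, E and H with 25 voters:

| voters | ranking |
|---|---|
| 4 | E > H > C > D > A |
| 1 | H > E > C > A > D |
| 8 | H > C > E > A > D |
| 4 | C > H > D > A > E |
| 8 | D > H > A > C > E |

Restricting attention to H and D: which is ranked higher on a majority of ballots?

Ballots ranking H above D: 4 + 1 + 8 + 4 = 17.
Ballots ranking D above H: 25 − 17 = 8.
H wins the head-to-head 17–8.

H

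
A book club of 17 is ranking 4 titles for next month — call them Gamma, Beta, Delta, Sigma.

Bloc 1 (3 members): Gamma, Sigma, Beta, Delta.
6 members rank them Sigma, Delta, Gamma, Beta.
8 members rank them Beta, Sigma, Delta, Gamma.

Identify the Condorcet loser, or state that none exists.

Pairwise majorities:
Gamma vs Beta: 3+6 = 9 for Gamma, 8 for Beta — Gamma by 9–8.
Gamma–Delta: Delta 14–3.
Gamma vs Sigma: 3 to 14, Sigma.
Beta vs Delta: Beta, 11–6.
Beta vs Sigma: 8 to 9, Sigma.
Delta vs Sigma: Delta preferred on 0 ballots; Sigma wins 17–0.
No book is winless: Gamma beats Beta; Beta beats Delta; Delta beats Gamma; Sigma beats Gamma. There is no Condorcet loser.

none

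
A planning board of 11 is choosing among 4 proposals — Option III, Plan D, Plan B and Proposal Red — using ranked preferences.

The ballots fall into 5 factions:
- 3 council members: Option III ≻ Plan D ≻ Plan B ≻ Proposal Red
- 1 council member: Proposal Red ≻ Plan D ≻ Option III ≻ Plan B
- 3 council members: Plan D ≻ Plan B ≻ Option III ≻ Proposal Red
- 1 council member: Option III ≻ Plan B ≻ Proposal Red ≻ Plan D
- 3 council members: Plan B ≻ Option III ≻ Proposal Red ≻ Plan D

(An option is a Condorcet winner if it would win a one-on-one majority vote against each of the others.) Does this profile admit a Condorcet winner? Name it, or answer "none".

Check each pair by majority over 11 ballots:
Option III vs Plan D: 7 to 4, Option III.
Option III vs Plan B: Option III preferred on 3+1+1 = 5 ballots; Plan B wins 6–5.
Option III vs Proposal Red: 3+3+1+3 = 10 for Option III, 1 for Proposal Red — Option III by 10–1.
Plan D vs Plan B: Plan D preferred on 3+1+3 = 7 ballots; Plan D wins 7–4.
Plan D vs Proposal Red: Plan D is ranked higher on 3+3 = 6 ballots, Proposal Red on 5. Plan D wins 6–5.
Plan B vs Proposal Red: Plan B is ranked higher on 3+3+1+3 = 10 ballots, Proposal Red on 1. Plan B wins 10–1.
Every option loses at least once (Option III loses to Plan B; Plan D loses to Option III; Plan B loses to Plan D; Proposal Red loses to Option III). The majority relation contains the cycle Option III > Plan D > Plan B > Option III, so there is no Condorcet winner.

none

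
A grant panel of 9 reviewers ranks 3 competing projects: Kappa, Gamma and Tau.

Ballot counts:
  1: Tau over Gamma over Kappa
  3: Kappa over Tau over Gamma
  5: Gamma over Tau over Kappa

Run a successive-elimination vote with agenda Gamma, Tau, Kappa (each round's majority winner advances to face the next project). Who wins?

Gamma

Round 1: Gamma vs Tau — 5–4, Gamma advances.
Round 2: Gamma vs Kappa — 6–3, Gamma advances.
The agenda winner is Gamma.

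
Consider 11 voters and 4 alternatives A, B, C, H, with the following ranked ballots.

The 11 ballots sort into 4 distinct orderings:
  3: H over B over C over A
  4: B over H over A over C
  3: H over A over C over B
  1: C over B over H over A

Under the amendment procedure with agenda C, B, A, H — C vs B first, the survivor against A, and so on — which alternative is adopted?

Round 1: C vs B — 4–7, B advances.
Round 2: B vs A — 8–3, B advances.
Round 3: B vs H — 5–6, H advances.
The agenda winner is H.

H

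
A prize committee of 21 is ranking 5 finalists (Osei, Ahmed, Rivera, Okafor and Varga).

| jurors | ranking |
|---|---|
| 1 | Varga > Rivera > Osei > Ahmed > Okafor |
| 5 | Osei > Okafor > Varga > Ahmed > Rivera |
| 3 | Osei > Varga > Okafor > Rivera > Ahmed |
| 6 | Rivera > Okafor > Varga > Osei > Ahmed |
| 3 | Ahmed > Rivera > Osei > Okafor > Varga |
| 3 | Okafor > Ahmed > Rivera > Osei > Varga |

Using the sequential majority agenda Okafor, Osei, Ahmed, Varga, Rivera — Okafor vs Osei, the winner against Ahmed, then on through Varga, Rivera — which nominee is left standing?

Rivera

Round 1: Okafor vs Osei — 9–12, Osei advances.
Round 2: Osei vs Ahmed — 15–6, Osei advances.
Round 3: Osei vs Varga — 14–7, Osei advances.
Round 4: Osei vs Rivera — 8–13, Rivera advances.
Rivera survives the agenda.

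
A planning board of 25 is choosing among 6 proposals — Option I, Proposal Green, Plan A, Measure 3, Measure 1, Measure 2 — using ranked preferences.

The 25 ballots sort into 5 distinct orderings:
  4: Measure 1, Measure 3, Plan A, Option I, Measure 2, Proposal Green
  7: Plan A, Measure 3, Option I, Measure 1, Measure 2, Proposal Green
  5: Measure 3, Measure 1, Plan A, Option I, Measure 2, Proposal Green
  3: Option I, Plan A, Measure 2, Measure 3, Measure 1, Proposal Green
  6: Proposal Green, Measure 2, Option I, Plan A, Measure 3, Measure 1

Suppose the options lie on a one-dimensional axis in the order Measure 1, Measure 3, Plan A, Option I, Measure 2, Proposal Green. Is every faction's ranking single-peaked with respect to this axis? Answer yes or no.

Axis positions: Measure 1=1, Measure 3=2, Plan A=3, Option I=4, Measure 2=5, Proposal Green=6.
Faction 1 (peak Measure 1 at position 1): ranking walks positions 1-2-3-4-5-6, expanding outward from the peak — single-peaked.
Faction 2 (peak Plan A at position 3): ranking walks positions 3-2-4-1-5-6, expanding outward from the peak — single-peaked.
Faction 3 (peak Measure 3 at position 2): ranking walks positions 2-1-3-4-5-6, expanding outward from the peak — single-peaked.
Faction 4 (peak Option I at position 4): ranking walks positions 4-3-5-2-1-6, expanding outward from the peak — single-peaked.
Faction 5 (peak Proposal Green at position 6): ranking walks positions 6-5-4-3-2-1, expanding outward from the peak — single-peaked.
Every ranking is single-peaked on this axis.

yes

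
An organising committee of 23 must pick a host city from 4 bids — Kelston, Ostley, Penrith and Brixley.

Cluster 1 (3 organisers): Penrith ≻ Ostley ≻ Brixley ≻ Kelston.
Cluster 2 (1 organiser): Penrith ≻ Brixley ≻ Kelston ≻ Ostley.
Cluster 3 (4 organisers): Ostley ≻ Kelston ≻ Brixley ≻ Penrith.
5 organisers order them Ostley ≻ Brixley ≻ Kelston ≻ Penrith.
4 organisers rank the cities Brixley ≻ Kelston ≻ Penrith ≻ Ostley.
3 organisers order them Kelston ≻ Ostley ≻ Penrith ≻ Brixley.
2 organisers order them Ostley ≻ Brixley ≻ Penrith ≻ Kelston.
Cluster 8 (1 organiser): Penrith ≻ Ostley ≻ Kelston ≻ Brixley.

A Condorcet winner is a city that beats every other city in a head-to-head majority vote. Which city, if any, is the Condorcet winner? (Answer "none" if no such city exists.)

Ostley

Check each pair by majority over 23 ballots:
Kelston vs Ostley: Ostley, 15–8.
Kelston–Penrith: Kelston 16–7.
Kelston vs Brixley: Brixley wins 15–8.
Ostley vs Penrith: Ostley, 14–9.
Ostley vs Brixley: Ostley wins 18–5.
Penrith vs Brixley: Brixley, 15–8.
Ostley wins every pairwise contest, so Ostley is the Condorcet winner.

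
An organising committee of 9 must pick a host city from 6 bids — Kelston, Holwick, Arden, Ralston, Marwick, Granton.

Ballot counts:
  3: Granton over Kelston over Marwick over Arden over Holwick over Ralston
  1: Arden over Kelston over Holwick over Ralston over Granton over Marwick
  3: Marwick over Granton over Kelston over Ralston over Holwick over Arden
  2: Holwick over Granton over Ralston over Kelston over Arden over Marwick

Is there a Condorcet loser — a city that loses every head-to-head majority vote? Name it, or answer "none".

Head-to-head results (9 organisers):
Kelston vs Holwick: Kelston preferred on 3+1+3 = 7 ballots; Kelston wins 7–2.
Kelston vs Arden: Kelston preferred on 3+3+2 = 8 ballots; Kelston wins 8–1.
Kelston vs Ralston: Kelston is ranked higher on 3+1+3 = 7 ballots, Ralston on 2. Kelston wins 7–2.
Kelston vs Marwick: Kelston, 6–3.
Kelston vs Granton: Granton, 8–1.
Holwick vs Arden: Holwick is ranked higher on 3+2 = 5 ballots, Arden on 4. Holwick wins 5–4.
Holwick–Ralston: Holwick 6–3.
Holwick vs Marwick: Holwick preferred on 1+2 = 3 ballots; Marwick wins 6–3.
Holwick vs Granton: Granton, 6–3.
Arden vs Ralston: Ralston, 5–4.
Arden vs Marwick: Arden is ranked higher on 1+2 = 3 ballots, Marwick on 6. Marwick wins 6–3.
Arden vs Granton: Arden is ranked higher on 1 ballot, Granton on 8. Granton wins 8–1.
Ralston vs Marwick: Ralston is ranked higher on 1+2 = 3 ballots, Marwick on 6. Marwick wins 6–3.
Ralston vs Granton: 1 to 8, Granton.
Marwick vs Granton: Granton wins 6–3.
Only Arden has no wins; Arden is the Condorcet loser.

Arden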